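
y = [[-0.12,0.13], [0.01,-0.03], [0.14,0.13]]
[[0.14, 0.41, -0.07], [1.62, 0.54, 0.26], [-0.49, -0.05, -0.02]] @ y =[[-0.02, -0.0], [-0.15, 0.23], [0.06, -0.06]]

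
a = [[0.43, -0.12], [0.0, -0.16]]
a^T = [[0.43, 0.00], [-0.12, -0.16]]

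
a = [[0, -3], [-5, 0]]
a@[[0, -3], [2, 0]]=[[-6, 0], [0, 15]]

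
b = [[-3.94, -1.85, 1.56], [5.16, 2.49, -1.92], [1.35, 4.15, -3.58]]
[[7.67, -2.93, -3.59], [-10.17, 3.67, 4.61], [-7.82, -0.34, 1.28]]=b @[[-1.25, 0.93, 0.91], [-1.65, -1.04, -0.42], [-0.20, -0.76, -0.50]]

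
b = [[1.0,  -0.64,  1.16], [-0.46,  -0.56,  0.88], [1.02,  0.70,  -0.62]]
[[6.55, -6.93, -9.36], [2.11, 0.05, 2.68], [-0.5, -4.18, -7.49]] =b @ [[2.50, -4.09, -8.02],[-2.47, -4.25, -0.08],[2.13, -4.79, -1.2]]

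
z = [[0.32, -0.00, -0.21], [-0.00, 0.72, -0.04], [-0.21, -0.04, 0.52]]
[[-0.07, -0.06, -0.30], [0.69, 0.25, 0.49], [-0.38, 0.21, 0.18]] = z @[[-0.89,0.12,-0.91], [0.90,0.37,0.68], [-1.02,0.48,0.03]]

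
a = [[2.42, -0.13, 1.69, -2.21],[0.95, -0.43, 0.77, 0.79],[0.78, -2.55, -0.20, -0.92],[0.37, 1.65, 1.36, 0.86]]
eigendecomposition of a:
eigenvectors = [[0.76+0.00j, (0.76-0j), 0.51+0.00j, -0.70+0.00j],  [(0.27-0.22j), 0.27+0.22j, -0.35+0.00j, -0.33+0.00j],  [(0.12+0.32j), (0.12-0.32j), (-0.61+0j), (0.62+0j)],  [(0.25-0.35j), (0.25+0.35j), (0.49+0j), (-0.13+0j)]]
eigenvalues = [(1.9+1.77j), (1.9-1.77j), (-1.6+0j), (0.45+0j)]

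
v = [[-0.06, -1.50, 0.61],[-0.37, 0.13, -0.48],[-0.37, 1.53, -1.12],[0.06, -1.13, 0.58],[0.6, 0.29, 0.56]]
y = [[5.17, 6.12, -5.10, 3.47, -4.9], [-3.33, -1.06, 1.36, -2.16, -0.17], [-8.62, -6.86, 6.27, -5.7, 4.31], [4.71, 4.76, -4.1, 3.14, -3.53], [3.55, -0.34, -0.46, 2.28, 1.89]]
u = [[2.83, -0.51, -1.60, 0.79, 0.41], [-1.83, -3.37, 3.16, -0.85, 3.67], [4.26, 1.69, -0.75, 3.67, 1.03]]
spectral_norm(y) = 20.89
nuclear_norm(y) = 26.02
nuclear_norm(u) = 14.55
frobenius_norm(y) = 21.50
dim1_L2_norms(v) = [1.62, 0.62, 1.93, 1.27, 0.87]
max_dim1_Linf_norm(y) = 8.62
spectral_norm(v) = 2.82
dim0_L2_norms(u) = [5.43, 3.8, 3.62, 3.85, 3.83]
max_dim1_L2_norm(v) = 1.93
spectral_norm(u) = 7.65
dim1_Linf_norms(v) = [1.5, 0.48, 1.53, 1.13, 0.6]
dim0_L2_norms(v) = [0.8, 2.44, 1.58]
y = v @ u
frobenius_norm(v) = 3.02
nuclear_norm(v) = 3.90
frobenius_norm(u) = 9.31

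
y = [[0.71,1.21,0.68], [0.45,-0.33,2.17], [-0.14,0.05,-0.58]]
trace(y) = -0.20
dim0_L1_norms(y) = [1.3, 1.59, 3.43]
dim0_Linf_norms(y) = [0.71, 1.21, 2.17]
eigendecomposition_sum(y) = [[0.86, 0.92, 1.73], [0.18, 0.19, 0.37], [-0.08, -0.08, -0.15]] + [[-0.15,  0.3,  -1.03], [0.27,  -0.53,  1.79], [-0.06,  0.13,  -0.44]] + [[-0.00, -0.01, -0.03], [0.00, 0.00, 0.01], [0.0, 0.00, 0.01]]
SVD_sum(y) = [[0.27,0.06,0.89], [0.63,0.14,2.08], [-0.17,-0.04,-0.56]] + [[0.44, 1.15, -0.21], [-0.18, -0.47, 0.09], [0.03, 0.09, -0.02]] + [[-0.0, 0.00, 0.00],[-0.00, 0.0, 0.00],[-0.0, 0.0, 0.00]]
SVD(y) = [[-0.38, 0.92, 0.03], [-0.89, -0.38, 0.25], [0.24, 0.07, 0.97]] @ diag([2.4450517062737083, 1.3531868607560598, 0.002733774897072519]) @ [[-0.29,  -0.06,  -0.96], [0.35,  0.92,  -0.17], [-0.89,  0.39,  0.24]]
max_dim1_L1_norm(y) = 2.95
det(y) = -0.01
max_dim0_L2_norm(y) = 2.35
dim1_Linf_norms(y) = [1.21, 2.17, 0.58]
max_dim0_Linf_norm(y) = 2.17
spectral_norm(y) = 2.45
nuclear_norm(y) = 3.80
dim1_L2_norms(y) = [1.56, 2.24, 0.6]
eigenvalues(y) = [0.91, -1.12, 0.01]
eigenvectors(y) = [[-0.97, -0.49, -0.89], [-0.21, 0.85, 0.38], [0.08, -0.21, 0.24]]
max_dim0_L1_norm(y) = 3.43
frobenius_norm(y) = 2.79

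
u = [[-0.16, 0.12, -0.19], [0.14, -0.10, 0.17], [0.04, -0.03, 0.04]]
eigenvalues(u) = [-0.21, 0.0, -0.01]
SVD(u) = [[-0.74, -0.29, 0.60], [0.65, -0.54, 0.53], [0.17, 0.79, 0.59]] @ diag([0.37234798374981004, 0.007209993486248206, 0.0022349477352967806]) @ [[0.58, -0.43, 0.69], [0.35, -0.64, -0.69], [0.74, 0.64, -0.22]]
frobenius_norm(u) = 0.37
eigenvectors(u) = [[-0.75, 0.62, -0.69], [0.64, 0.78, 0.23], [0.19, -0.04, 0.69]]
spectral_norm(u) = 0.37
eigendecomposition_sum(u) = [[-0.16,0.12,-0.2],[0.14,-0.10,0.17],[0.04,-0.03,0.05]] + [[0.00, 0.0, 0.00], [0.0, 0.00, 0.0], [-0.00, -0.0, -0.0]] + [[0.0, -0.0, 0.01], [-0.00, 0.00, -0.00], [-0.0, 0.0, -0.01]]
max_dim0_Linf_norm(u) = 0.19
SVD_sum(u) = [[-0.16, 0.12, -0.19], [0.14, -0.10, 0.17], [0.04, -0.03, 0.04]] + [[-0.0, 0.0, 0.00], [-0.0, 0.00, 0.00], [0.00, -0.00, -0.0]] + [[0.0,  0.0,  -0.0], [0.0,  0.00,  -0.00], [0.0,  0.0,  -0.00]]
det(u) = 0.00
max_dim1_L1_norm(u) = 0.47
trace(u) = -0.22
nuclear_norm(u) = 0.38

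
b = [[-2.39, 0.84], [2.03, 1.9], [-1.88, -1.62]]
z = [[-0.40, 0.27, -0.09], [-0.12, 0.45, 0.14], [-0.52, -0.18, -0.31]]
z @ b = [[1.67, 0.32], [0.94, 0.53], [1.46, -0.28]]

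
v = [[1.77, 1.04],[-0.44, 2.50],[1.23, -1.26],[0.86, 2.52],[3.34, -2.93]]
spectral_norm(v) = 5.43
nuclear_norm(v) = 8.76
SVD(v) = [[0.02,0.61], [-0.43,0.3], [0.32,0.1], [-0.30,0.63], [0.79,0.35]] @ diag([5.426192256624861, 3.3384933119813773]) @ [[0.55, -0.83], [0.83, 0.55]]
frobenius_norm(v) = 6.37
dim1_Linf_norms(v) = [1.77, 2.5, 1.26, 2.52, 3.34]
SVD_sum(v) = [[0.06, -0.09], [-1.29, 1.94], [0.96, -1.44], [-0.90, 1.35], [2.37, -3.57]] + [[1.71, 1.13], [0.85, 0.56], [0.27, 0.18], [1.76, 1.17], [0.97, 0.64]]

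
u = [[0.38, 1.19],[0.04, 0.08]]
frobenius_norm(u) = 1.25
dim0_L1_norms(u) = [0.42, 1.27]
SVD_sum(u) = [[0.38,1.19], [0.03,0.08]] + [[-0.0, 0.00],[0.01, -0.00]]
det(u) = -0.02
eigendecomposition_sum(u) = [[0.39, 1.11], [0.04, 0.11]] + [[-0.01, 0.08],  [0.0, -0.03]]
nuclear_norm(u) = 1.27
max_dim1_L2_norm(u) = 1.25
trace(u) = 0.46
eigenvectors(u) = [[1.00,-0.94],[0.1,0.33]]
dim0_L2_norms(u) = [0.38, 1.19]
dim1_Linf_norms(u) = [1.19, 0.08]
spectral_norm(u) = 1.25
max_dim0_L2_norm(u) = 1.19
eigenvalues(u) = [0.49, -0.03]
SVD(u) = [[-1.00, -0.07], [-0.07, 1.0]] @ diag([1.2523223882007437, 0.01373448255980783]) @ [[-0.3, -0.95], [0.95, -0.3]]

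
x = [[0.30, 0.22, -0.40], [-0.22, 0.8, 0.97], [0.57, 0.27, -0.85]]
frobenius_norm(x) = 1.75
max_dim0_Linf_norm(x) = 0.97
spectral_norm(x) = 1.52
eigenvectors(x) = [[-0.41,0.83,0.20], [0.45,-0.32,0.96], [-0.79,0.46,0.20]]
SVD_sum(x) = [[0.16, -0.10, -0.37], [-0.44, 0.29, 1.02], [0.35, -0.23, -0.8]] + [[0.14, 0.32, -0.03], [0.22, 0.51, -0.05], [0.22, 0.50, -0.05]] + [[-0.0, 0.00, -0.00], [0.00, -0.0, 0.0], [0.00, -0.0, 0.0]]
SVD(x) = [[-0.27, -0.41, -0.87], [0.75, -0.65, 0.07], [-0.60, -0.64, 0.49]] @ diag([1.5199209728385863, 0.8589705651978604, 0.00313120569012339]) @ [[-0.39,0.25,0.89], [-0.4,-0.91,0.08], [0.83,-0.32,0.45]]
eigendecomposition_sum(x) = [[0.29,0.05,-0.49], [-0.32,-0.05,0.54], [0.56,0.09,-0.95]] + [[-0.01, 0.00, 0.0], [0.00, -0.0, -0.00], [-0.0, 0.00, 0.00]] + [[0.02, 0.17, 0.09],[0.09, 0.85, 0.44],[0.02, 0.18, 0.09]]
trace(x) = 0.25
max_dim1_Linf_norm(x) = 0.97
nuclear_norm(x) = 2.38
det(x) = 0.00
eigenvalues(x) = [-0.71, -0.01, 0.96]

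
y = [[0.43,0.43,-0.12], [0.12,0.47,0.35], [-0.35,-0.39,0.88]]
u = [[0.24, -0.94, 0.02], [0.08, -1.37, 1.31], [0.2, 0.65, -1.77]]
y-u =[[0.19, 1.37, -0.14], [0.04, 1.84, -0.96], [-0.55, -1.04, 2.65]]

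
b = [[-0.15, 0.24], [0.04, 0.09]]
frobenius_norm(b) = 0.30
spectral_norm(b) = 0.29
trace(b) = -0.06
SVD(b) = [[-0.98, -0.21],[-0.21, 0.98]] @ diag([0.2887939542349633, 0.07998782405675224]) @ [[0.48, -0.88], [0.88, 0.48]]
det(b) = -0.02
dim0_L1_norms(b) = [0.19, 0.33]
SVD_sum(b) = [[-0.14,  0.25],  [-0.03,  0.05]] + [[-0.01, -0.01], [0.07, 0.04]]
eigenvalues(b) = [-0.18, 0.12]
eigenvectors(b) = [[-0.99, -0.66], [0.14, -0.75]]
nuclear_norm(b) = 0.37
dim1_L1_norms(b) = [0.39, 0.13]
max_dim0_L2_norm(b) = 0.26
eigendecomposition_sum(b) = [[-0.16, 0.14],[0.02, -0.02]] + [[0.01,0.10], [0.02,0.11]]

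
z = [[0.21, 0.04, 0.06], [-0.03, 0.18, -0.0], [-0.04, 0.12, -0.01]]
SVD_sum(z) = [[0.15, -0.08, 0.04],[-0.10, 0.05, -0.02],[-0.08, 0.05, -0.02]] + [[0.06, 0.12, 0.02], [0.07, 0.13, 0.02], [0.04, 0.07, 0.01]] + [[0.00,0.00,-0.00], [-0.0,-0.0,0.00], [0.0,0.00,-0.00]]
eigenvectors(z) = [[(-0.8+0j), -0.80-0.00j, (-0.26+0j)], [0.12-0.47j, 0.12+0.47j, (-0.04+0j)], [(0.16-0.32j), 0.16+0.32j, (0.96+0j)]]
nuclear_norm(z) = 0.45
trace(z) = 0.38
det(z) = -0.00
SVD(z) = [[-0.76, -0.64, 0.08], [0.50, -0.66, -0.56], [0.42, -0.39, 0.82]] @ diag([0.22585422126872928, 0.21835160151219418, 0.003528293093808137]) @ [[-0.85, 0.48, -0.22], [-0.46, -0.87, -0.16], [0.27, 0.03, -0.96]]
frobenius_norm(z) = 0.31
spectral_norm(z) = 0.23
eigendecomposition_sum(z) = [[0.10-0.00j, (0.02-0.16j), 0.03-0.01j], [-0.02+0.06j, 0.09+0.04j, (-0+0.02j)], [-0.02+0.04j, 0.06+0.04j, (-0+0.01j)]] + [[0.10+0.00j, 0.02+0.16j, 0.03+0.01j],  [-0.02-0.06j, 0.09-0.04j, -0.00-0.02j],  [-0.02-0.04j, (0.06-0.04j), -0.00-0.01j]] + [[0.00+0.00j, -0.00-0.00j, 0.00+0.00j], [0j, -0.00-0.00j, 0.00+0.00j], [-0.00-0.00j, 0.00+0.00j, -0.00-0.00j]]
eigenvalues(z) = [(0.19+0.05j), (0.19-0.05j), (-0+0j)]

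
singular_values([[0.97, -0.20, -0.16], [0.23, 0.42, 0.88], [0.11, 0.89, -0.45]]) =[1.0, 1.0, 1.0]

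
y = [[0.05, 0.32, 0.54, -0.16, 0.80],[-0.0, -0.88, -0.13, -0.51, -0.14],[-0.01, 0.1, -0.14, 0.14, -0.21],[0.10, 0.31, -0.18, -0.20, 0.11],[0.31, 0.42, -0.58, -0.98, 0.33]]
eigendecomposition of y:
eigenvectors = [[(0.57+0j),(0.57-0j),(0.73+0j),-0.90+0.00j,(-0.53+0j)],[(-0.26-0.5j),(-0.26+0.5j),(-0.12+0j),-0.00+0.00j,0.28+0.00j],[(-0.12+0.11j),-0.12-0.11j,-0.19+0.00j,-0.34+0.00j,(0.44+0j)],[-0.08+0.23j,-0.08-0.23j,(0.2+0j),0.01+0.00j,-0.47+0.00j],[-0.34+0.39j,-0.34-0.39j,(0.61+0j),0.28+0.00j,(-0.48+0j)]]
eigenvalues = [(-0.67+0.32j), (-0.67-0.32j), (0.48+0j), 0j, (0.01+0j)]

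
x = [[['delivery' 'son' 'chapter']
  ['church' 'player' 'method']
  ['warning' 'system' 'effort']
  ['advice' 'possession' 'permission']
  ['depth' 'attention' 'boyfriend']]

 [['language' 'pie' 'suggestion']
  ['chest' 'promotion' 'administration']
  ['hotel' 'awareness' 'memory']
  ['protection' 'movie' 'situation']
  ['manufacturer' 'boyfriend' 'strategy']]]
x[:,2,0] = ['warning', 'hotel']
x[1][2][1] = 'awareness'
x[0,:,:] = [['delivery', 'son', 'chapter'], ['church', 'player', 'method'], ['warning', 'system', 'effort'], ['advice', 'possession', 'permission'], ['depth', 'attention', 'boyfriend']]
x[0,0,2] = 'chapter'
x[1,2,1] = 'awareness'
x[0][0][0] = 'delivery'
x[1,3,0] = 'protection'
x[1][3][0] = 'protection'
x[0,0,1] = 'son'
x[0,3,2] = 'permission'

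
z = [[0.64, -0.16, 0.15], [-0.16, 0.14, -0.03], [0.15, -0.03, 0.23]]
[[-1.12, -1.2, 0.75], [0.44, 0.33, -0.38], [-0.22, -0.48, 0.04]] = z@ [[-1.40, -1.53, 0.84], [1.55, 0.42, -1.89], [0.15, -1.04, -0.6]]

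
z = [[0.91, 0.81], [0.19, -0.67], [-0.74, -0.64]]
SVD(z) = [[-0.76, -0.16],[0.22, -0.97],[0.61, 0.15]] @ diag([1.5961887751071568, 0.6152896831752616]) @ [[-0.69,-0.72], [-0.72,0.69]]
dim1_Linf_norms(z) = [0.91, 0.67, 0.74]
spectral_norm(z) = 1.60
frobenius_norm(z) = 1.71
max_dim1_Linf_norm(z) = 0.91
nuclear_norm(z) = 2.21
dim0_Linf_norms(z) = [0.91, 0.81]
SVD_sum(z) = [[0.84, 0.88], [-0.24, -0.26], [-0.67, -0.70]] + [[0.07,-0.07], [0.43,-0.41], [-0.07,0.06]]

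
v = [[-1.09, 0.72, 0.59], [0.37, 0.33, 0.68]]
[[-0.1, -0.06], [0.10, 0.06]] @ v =[[0.09, -0.09, -0.10], [-0.09, 0.09, 0.10]]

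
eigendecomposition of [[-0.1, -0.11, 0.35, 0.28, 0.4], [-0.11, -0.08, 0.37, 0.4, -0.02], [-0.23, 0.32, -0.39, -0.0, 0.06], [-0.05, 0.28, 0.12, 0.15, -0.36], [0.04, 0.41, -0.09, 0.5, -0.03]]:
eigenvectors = [[(-0.49+0.23j), -0.49-0.23j, (0.72+0j), -0.63+0.00j, (-0.63-0j)], [-0.32-0.23j, (-0.32+0.23j), 0.57+0.00j, (-0.47-0.19j), -0.47+0.19j], [-0.11-0.12j, -0.11+0.12j, -0.05+0.00j, -0.27-0.28j, (-0.27+0.28j)], [-0.10-0.37j, (-0.1+0.37j), -0.33+0.00j, (0.36+0.19j), (0.36-0.19j)], [(-0.62+0j), (-0.62-0j), (-0.23+0j), 0.12-0.13j, 0.12+0.13j]]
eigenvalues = [(0.28+0.42j), (0.28-0.42j), (-0.47+0j), (-0.27+0.12j), (-0.27-0.12j)]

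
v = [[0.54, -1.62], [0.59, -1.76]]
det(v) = 0.01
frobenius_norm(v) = 2.52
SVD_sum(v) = [[0.54, -1.62], [0.59, -1.76]] + [[-0.00, -0.0], [0.00, 0.00]]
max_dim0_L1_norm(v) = 3.38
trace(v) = -1.22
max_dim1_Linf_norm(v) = 1.76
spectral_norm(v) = 2.52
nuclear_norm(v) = 2.52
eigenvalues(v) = [-0.0, -1.22]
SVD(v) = [[-0.68, -0.74], [-0.74, 0.68]] @ diag([2.5222401583346965, 0.00214095393817107]) @ [[-0.32,0.95], [0.95,0.32]]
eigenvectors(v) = [[0.95, 0.68], [0.32, 0.73]]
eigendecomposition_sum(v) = [[-0.01, 0.01], [-0.0, 0.0]] + [[0.55, -1.63], [0.59, -1.76]]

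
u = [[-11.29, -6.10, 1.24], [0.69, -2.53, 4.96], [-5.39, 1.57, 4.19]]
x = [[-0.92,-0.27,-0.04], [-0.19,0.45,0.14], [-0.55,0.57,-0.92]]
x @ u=[[10.42, 6.23, -2.65], [1.7, 0.24, 2.58], [11.56, 0.47, -1.71]]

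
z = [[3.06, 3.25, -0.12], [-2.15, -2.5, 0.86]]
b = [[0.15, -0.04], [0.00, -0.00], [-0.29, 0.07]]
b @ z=[[0.54, 0.59, -0.05], [0.00, 0.0, 0.0], [-1.04, -1.12, 0.10]]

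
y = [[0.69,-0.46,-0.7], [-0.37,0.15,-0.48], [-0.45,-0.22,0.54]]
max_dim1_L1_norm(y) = 1.85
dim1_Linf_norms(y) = [0.7, 0.48, 0.54]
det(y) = -0.31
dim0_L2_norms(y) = [0.9, 0.53, 1.01]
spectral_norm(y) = 1.24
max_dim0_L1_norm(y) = 1.72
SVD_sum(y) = [[0.68, -0.23, -0.78], [0.05, -0.02, -0.06], [-0.41, 0.14, 0.47]] + [[0.1, -0.08, 0.11], [-0.35, 0.30, -0.39], [0.12, -0.10, 0.13]] + [[-0.09, -0.15, -0.03], [-0.08, -0.13, -0.03], [-0.16, -0.26, -0.06]]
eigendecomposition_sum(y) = [[-0.11, -0.15, -0.16], [-0.14, -0.19, -0.2], [-0.09, -0.11, -0.12]] + [[0.73, -0.19, -0.65], [-0.03, 0.01, 0.03], [-0.50, 0.13, 0.45]] + [[0.07, -0.12, 0.11], [-0.2, 0.33, -0.31], [0.14, -0.23, 0.21]]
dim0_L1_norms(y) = [1.51, 0.83, 1.72]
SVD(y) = [[-0.85,  0.26,  0.45], [-0.07,  -0.92,  0.39], [0.52,  0.31,  0.80]] @ diag([1.2380039524011017, 0.6548035262104309, 0.38545889002802525]) @ [[-0.64, 0.22, 0.73], [0.58, -0.49, 0.65], [-0.50, -0.84, -0.19]]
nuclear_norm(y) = 2.28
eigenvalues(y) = [-0.43, 1.19, 0.62]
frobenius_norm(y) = 1.45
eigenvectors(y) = [[0.56, 0.83, 0.29],[0.71, -0.03, -0.79],[0.42, -0.56, 0.55]]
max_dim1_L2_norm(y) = 1.09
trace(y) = 1.38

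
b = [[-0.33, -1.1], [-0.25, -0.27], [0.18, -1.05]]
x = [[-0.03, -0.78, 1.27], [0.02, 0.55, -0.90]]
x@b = [[0.43, -1.09], [-0.31, 0.77]]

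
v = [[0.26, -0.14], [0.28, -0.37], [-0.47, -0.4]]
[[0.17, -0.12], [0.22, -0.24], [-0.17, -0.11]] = v @ [[0.53, -0.20], [-0.20, 0.51]]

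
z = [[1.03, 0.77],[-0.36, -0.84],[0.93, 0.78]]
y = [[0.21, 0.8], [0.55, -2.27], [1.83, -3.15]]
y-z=[[-0.82, 0.03], [0.91, -1.43], [0.9, -3.93]]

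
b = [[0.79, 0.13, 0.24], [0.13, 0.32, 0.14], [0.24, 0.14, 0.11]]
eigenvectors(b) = [[-0.91, -0.35, -0.23], [-0.27, 0.91, -0.31], [-0.32, 0.22, 0.92]]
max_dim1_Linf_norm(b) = 0.79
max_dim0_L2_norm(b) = 0.84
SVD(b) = [[-0.91, 0.35, -0.23], [-0.27, -0.91, -0.31], [-0.32, -0.22, 0.92]] @ diag([0.9135486326317848, 0.30367945654419837, 0.002771910824016571]) @ [[-0.91, -0.27, -0.32],[0.35, -0.91, -0.22],[-0.23, -0.31, 0.92]]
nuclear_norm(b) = 1.22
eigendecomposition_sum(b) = [[0.75, 0.23, 0.26],[0.23, 0.07, 0.08],[0.26, 0.08, 0.09]] + [[0.04, -0.1, -0.02], [-0.10, 0.25, 0.06], [-0.02, 0.06, 0.01]] + [[0.00, 0.00, -0.00], [0.00, 0.00, -0.00], [-0.00, -0.00, 0.0]]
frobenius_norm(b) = 0.96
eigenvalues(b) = [0.91, 0.3, 0.0]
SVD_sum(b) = [[0.75, 0.23, 0.26], [0.23, 0.07, 0.08], [0.26, 0.08, 0.09]] + [[0.04, -0.1, -0.02], [-0.10, 0.25, 0.06], [-0.02, 0.06, 0.01]] + [[0.00, 0.0, -0.0], [0.0, 0.0, -0.0], [-0.0, -0.00, 0.00]]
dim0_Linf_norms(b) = [0.79, 0.32, 0.24]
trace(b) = 1.22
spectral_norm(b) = 0.91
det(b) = 0.00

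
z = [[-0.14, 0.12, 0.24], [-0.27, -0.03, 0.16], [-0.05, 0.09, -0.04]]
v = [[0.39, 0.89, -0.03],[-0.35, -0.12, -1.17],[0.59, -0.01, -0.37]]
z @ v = [[0.04, -0.14, -0.22], [-0.00, -0.24, -0.02], [-0.07, -0.05, -0.09]]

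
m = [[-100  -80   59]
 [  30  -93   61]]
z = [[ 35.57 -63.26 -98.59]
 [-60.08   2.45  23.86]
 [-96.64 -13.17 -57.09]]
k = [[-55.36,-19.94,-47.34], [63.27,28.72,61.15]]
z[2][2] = -57.09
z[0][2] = -98.59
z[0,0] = 35.57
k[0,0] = -55.36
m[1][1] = -93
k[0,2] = -47.34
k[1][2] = 61.15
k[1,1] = 28.72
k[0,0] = -55.36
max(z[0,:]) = 35.57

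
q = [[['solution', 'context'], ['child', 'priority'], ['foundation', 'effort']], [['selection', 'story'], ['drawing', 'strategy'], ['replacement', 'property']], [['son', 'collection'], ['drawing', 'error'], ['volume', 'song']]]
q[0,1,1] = 'priority'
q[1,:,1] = ['story', 'strategy', 'property']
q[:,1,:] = [['child', 'priority'], ['drawing', 'strategy'], ['drawing', 'error']]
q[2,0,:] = ['son', 'collection']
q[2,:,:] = [['son', 'collection'], ['drawing', 'error'], ['volume', 'song']]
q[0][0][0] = 'solution'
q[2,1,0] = 'drawing'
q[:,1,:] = [['child', 'priority'], ['drawing', 'strategy'], ['drawing', 'error']]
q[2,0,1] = 'collection'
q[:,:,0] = [['solution', 'child', 'foundation'], ['selection', 'drawing', 'replacement'], ['son', 'drawing', 'volume']]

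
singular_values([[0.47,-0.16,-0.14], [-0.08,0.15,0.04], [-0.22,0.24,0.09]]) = [0.62, 0.16, 0.0]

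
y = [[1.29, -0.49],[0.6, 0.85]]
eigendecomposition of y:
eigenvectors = [[(0.27+0.61j),(0.27-0.61j)], [(0.74+0j),0.74-0.00j]]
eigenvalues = [(1.07+0.5j), (1.07-0.5j)]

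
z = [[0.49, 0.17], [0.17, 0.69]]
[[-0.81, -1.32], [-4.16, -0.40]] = z @[[0.48, -2.72], [-6.15, 0.09]]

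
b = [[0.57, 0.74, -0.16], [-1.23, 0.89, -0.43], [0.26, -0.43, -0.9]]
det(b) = -1.511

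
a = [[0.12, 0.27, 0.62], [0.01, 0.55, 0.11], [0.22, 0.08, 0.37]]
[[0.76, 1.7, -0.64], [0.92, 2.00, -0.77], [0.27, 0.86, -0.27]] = a @ [[-0.4, 0.78, 0.06], [1.55, 3.39, -1.3], [0.63, 1.12, -0.48]]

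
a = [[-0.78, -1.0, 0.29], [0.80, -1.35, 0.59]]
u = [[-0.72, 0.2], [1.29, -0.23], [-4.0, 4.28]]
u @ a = [[0.72,0.45,-0.09], [-1.19,-0.98,0.24], [6.54,-1.78,1.37]]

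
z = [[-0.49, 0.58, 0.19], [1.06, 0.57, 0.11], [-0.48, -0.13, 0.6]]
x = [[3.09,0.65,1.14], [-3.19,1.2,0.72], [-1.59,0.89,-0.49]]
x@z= [[-1.37, 2.01, 1.34],[2.49, -1.26, -0.04],[1.96, -0.35, -0.5]]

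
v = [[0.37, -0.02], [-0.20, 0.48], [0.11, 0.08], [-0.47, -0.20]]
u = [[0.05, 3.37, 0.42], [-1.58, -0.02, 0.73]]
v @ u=[[0.05, 1.25, 0.14], [-0.77, -0.68, 0.27], [-0.12, 0.37, 0.10], [0.29, -1.58, -0.34]]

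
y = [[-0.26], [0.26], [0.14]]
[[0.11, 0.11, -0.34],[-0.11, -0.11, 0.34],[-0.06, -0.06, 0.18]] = y @ [[-0.43, -0.44, 1.29]]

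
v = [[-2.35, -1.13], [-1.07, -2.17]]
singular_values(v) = [3.36, 1.16]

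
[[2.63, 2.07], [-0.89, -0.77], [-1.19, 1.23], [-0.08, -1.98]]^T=[[2.63, -0.89, -1.19, -0.08], [2.07, -0.77, 1.23, -1.98]]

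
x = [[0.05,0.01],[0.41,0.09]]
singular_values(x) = [0.42, 0.0]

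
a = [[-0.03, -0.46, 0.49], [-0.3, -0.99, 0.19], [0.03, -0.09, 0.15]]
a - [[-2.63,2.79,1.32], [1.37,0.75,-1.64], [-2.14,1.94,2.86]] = [[2.60,-3.25,-0.83], [-1.67,-1.74,1.83], [2.17,-2.03,-2.71]]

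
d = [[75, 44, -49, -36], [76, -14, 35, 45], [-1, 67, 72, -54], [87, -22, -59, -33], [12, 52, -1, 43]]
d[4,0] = 12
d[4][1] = 52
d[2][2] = 72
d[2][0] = -1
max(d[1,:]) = 76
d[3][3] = -33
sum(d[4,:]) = 106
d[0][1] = 44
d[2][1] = 67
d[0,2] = -49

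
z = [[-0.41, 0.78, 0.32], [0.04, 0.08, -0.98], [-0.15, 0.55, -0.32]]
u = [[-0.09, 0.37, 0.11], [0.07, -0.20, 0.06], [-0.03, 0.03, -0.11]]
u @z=[[0.04, 0.02, -0.43], [-0.05, 0.07, 0.2], [0.03, -0.08, -0.0]]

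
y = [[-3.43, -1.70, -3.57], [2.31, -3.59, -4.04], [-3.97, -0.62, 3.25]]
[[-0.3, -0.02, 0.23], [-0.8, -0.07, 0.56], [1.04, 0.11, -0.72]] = y @ [[-0.09,  -0.01,  0.06], [-0.06,  -0.01,  0.04], [0.2,  0.02,  -0.14]]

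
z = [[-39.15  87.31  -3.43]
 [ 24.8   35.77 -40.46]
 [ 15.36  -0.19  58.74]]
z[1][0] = 24.8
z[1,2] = -40.46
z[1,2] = -40.46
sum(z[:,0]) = 1.0100000000000016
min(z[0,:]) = -39.15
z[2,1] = -0.19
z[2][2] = 58.74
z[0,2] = -3.43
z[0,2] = -3.43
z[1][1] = 35.77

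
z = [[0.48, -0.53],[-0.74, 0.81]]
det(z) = -0.00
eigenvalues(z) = [-0.0, 1.29]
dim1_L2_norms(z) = [0.72, 1.1]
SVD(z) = [[-0.55, 0.84], [0.84, 0.55]] @ diag([1.3095775118139155, 0.002596257166397514]) @ [[-0.67, 0.74], [-0.74, -0.67]]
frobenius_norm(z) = 1.31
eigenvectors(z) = [[-0.74, 0.55], [-0.67, -0.84]]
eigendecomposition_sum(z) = [[-0.0, -0.00], [-0.0, -0.00]] + [[0.48, -0.53],[-0.74, 0.81]]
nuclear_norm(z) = 1.31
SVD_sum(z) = [[0.48, -0.53], [-0.74, 0.81]] + [[-0.00,-0.0], [-0.00,-0.00]]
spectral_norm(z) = 1.31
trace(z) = 1.29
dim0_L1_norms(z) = [1.22, 1.34]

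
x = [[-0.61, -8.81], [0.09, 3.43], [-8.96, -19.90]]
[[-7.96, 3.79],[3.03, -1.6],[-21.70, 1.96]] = x @ [[0.49,0.87], [0.87,-0.49]]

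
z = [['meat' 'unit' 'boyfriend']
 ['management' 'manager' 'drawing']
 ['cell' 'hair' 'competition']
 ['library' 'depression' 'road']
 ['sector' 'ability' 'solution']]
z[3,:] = ['library', 'depression', 'road']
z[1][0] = 'management'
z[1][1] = 'manager'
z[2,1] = 'hair'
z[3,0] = 'library'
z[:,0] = ['meat', 'management', 'cell', 'library', 'sector']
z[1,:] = ['management', 'manager', 'drawing']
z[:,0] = ['meat', 'management', 'cell', 'library', 'sector']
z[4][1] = 'ability'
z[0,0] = 'meat'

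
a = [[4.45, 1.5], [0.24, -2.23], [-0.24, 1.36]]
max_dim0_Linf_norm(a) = 4.45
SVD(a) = [[-0.99, -0.16], [0.14, -0.84], [-0.07, 0.52]] @ diag([4.737610789592608, 2.5583674494363997]) @ [[-0.92,-0.40], [-0.40,0.92]]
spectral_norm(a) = 4.74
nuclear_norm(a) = 7.30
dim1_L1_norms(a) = [5.95, 2.47, 1.6]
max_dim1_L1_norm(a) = 5.95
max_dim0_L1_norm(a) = 5.09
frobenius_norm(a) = 5.38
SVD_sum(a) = [[4.29,1.87], [-0.61,-0.27], [0.3,0.13]] + [[0.16, -0.37], [0.85, -1.96], [-0.54, 1.23]]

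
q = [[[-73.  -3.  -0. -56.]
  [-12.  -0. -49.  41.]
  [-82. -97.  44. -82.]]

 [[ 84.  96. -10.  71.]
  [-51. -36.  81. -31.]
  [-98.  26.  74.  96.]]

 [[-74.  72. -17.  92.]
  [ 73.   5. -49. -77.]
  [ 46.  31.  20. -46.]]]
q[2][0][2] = -17.0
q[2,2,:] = [46.0, 31.0, 20.0, -46.0]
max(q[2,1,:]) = 73.0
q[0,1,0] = -12.0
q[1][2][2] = 74.0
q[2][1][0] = 73.0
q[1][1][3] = -31.0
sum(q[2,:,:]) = 76.0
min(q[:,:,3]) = -82.0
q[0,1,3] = 41.0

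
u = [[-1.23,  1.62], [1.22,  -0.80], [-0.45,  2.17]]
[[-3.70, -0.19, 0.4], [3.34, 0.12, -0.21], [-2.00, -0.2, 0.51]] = u@[[2.47, 0.05, -0.02], [-0.41, -0.08, 0.23]]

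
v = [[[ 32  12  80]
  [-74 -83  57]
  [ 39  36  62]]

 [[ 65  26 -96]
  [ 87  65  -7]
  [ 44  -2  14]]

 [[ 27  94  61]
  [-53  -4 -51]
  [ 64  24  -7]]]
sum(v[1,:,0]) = 196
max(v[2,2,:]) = 64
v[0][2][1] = 36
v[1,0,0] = 65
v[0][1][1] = -83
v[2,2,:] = [64, 24, -7]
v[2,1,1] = -4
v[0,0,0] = 32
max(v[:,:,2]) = 80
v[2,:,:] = [[27, 94, 61], [-53, -4, -51], [64, 24, -7]]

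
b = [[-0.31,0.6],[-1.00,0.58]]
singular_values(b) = [1.3, 0.32]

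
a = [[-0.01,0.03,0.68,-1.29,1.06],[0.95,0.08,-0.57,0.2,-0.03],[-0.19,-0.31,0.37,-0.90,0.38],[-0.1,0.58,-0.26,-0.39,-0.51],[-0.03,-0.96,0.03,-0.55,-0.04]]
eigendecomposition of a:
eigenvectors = [[-0.73+0.00j,-0.73-0.00j,(0.44+0j),(-0.58+0j),(-0.17+0j)], [-0.19+0.35j,(-0.19-0.35j),0.02+0.00j,(0.41+0j),0.24+0.00j], [(-0.33-0.15j),(-0.33+0.15j),0.77+0.00j,-0.39+0.00j,(0.27+0j)], [(0.21+0.16j),0.21-0.16j,(0.02+0j),-0.59+0.00j,(0.6+0j)], [-0.17-0.29j,(-0.17+0.29j),(-0.47+0j),(0.07+0j),0.69+0.00j]]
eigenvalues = [(0.92+0.85j), (0.92-0.85j), 0j, (-1.01+0j), (-0.83+0j)]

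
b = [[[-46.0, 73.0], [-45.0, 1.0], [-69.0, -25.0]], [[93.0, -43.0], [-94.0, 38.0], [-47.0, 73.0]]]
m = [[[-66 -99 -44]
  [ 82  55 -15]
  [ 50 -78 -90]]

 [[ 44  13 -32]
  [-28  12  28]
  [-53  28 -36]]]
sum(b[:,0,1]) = 30.0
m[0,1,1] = 55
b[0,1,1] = 1.0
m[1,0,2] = -32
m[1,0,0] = 44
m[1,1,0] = -28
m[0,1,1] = 55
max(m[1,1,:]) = 28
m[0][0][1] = -99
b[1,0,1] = -43.0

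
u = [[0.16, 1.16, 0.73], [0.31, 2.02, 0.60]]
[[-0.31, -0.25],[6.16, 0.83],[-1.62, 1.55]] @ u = [[-0.13, -0.86, -0.38], [1.24, 8.82, 4.99], [0.22, 1.25, -0.25]]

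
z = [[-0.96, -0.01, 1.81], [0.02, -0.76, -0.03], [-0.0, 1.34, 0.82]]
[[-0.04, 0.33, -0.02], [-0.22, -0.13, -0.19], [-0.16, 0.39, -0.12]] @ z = [[0.04, -0.28, -0.1], [0.21, -0.15, -0.55], [0.16, -0.46, -0.40]]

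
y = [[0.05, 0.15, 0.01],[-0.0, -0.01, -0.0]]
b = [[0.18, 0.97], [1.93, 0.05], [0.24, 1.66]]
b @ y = [[0.01, 0.02, 0.00], [0.10, 0.29, 0.02], [0.01, 0.02, 0.00]]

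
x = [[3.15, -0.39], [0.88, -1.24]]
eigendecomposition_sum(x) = [[3.13, -0.28], [0.64, -0.06]] + [[0.02, -0.11], [0.24, -1.18]]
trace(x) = 1.91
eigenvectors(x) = [[0.98, 0.09],[0.20, 1.00]]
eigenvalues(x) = [3.07, -1.16]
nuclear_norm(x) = 4.42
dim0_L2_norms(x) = [3.27, 1.3]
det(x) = -3.56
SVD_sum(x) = [[3.06,  -0.74], [1.12,  -0.27]] + [[0.09, 0.35],[-0.24, -0.97]]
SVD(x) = [[-0.94, -0.34], [-0.34, 0.94]] @ diag([3.3554742916933873, 1.0617873034580703]) @ [[-0.97, 0.24], [-0.24, -0.97]]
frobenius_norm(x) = 3.52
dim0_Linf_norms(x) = [3.15, 1.24]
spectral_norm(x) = 3.36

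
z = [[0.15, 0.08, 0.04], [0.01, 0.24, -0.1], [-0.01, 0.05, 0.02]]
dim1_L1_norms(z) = [0.27, 0.35, 0.08]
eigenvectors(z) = [[-0.72, -0.94, -0.65], [-0.68, 0.27, 0.40], [-0.13, 0.23, 0.65]]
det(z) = 0.00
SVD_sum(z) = [[0.02, 0.09, -0.03], [0.06, 0.24, -0.07], [0.01, 0.04, -0.01]] + [[0.13, -0.01, 0.07], [-0.05, 0.0, -0.03], [-0.0, 0.0, -0.00]] + [[0.00, -0.00, -0.00], [0.0, -0.00, -0.0], [-0.02, 0.01, 0.03]]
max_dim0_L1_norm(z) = 0.37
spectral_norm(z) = 0.27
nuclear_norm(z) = 0.47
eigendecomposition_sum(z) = [[0.04, 0.22, -0.1],[0.04, 0.21, -0.09],[0.01, 0.04, -0.02]] + [[0.13, -0.18, 0.23],[-0.04, 0.05, -0.07],[-0.03, 0.04, -0.06]] + [[-0.01, 0.03, -0.09], [0.01, -0.02, 0.06], [0.01, -0.03, 0.09]]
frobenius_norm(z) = 0.32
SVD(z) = [[-0.35, 0.94, -0.03], [-0.92, -0.35, -0.14], [-0.14, -0.02, 0.99]] @ diag([0.27494416129314164, 0.1552806289194286, 0.038647567235178384]) @ [[-0.22,-0.94,0.27],[0.88,-0.07,0.47],[-0.42,0.35,0.84]]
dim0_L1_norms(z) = [0.17, 0.37, 0.16]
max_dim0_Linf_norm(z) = 0.24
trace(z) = 0.41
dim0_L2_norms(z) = [0.15, 0.26, 0.11]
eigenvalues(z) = [0.23, 0.12, 0.06]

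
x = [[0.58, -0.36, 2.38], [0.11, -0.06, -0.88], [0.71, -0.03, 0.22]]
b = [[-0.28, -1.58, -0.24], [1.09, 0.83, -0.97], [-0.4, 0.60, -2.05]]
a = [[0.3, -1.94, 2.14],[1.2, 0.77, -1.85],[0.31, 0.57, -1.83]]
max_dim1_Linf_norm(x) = 2.38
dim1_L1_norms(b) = [2.1, 2.89, 3.05]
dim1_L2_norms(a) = [2.9, 2.34, 1.94]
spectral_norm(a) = 3.97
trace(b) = -1.50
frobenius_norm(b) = 3.19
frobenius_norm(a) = 4.20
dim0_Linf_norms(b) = [1.09, 1.58, 2.05]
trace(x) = 0.74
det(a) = -2.30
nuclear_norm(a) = 5.72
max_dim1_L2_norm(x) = 2.48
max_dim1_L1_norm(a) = 4.38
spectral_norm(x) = 2.63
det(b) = -4.07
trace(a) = -0.76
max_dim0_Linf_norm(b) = 2.05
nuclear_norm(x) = 3.51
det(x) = 0.30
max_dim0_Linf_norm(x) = 2.38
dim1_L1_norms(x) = [3.32, 1.05, 0.96]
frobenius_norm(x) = 2.73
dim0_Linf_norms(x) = [0.71, 0.36, 2.38]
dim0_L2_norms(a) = [1.28, 2.16, 3.37]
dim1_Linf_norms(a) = [2.14, 1.85, 1.83]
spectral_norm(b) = 2.52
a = b + x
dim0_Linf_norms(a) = [1.2, 1.94, 2.14]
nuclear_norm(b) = 5.18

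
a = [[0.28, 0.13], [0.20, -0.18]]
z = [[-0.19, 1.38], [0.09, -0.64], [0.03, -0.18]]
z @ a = [[0.22, -0.27], [-0.1, 0.13], [-0.03, 0.04]]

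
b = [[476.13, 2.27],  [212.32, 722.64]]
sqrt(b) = [[21.82, 0.05], [4.36, 26.88]]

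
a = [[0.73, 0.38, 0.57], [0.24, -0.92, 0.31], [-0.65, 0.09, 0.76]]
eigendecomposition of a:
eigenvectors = [[0.02+0.69j, 0.02-0.69j, (-0.18+0j)], [-0.08+0.13j, -0.08-0.13j, 0.98+0.00j], [-0.70+0.00j, (-0.7-0j), -0.12+0.00j]]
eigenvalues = [(0.78+0.62j), (0.78-0.62j), (-1+0j)]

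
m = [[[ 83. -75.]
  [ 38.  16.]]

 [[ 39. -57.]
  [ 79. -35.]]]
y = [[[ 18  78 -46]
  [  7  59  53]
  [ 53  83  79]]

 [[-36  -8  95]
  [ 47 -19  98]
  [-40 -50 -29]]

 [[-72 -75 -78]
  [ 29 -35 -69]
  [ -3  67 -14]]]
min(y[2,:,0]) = -72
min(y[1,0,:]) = -36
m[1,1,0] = 79.0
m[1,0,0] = 39.0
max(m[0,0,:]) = 83.0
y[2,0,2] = -78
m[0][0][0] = 83.0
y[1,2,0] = -40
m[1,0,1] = -57.0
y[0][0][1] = 78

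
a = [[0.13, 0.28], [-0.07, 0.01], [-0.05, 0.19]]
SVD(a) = [[-0.87,0.4], [0.02,-0.53], [-0.49,-0.74]] @ diag([0.34878528260014074, 0.13133478839035737]) @ [[-0.26,-0.97], [0.97,-0.26]]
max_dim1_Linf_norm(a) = 0.28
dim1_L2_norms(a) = [0.31, 0.07, 0.2]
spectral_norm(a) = 0.35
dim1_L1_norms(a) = [0.41, 0.08, 0.24]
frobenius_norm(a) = 0.37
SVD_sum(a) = [[0.08, 0.29], [-0.0, -0.01], [0.04, 0.16]] + [[0.05, -0.01], [-0.07, 0.02], [-0.09, 0.03]]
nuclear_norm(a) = 0.48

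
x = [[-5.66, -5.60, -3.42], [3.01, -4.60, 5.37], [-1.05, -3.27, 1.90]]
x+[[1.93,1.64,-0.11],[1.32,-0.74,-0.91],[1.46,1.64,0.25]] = [[-3.73, -3.96, -3.53], [4.33, -5.34, 4.46], [0.41, -1.63, 2.15]]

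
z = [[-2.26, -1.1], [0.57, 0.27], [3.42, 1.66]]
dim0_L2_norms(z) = [4.14, 2.01]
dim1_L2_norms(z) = [2.51, 0.63, 3.8]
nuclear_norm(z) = 4.61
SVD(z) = [[-0.55, -0.36], [0.14, -0.93], [0.83, -0.08]] @ diag([4.600799604192504, 0.006557595755642321]) @ [[0.9,0.44],  [-0.44,0.9]]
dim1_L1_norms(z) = [3.36, 0.84, 5.08]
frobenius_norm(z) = 4.60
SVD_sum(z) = [[-2.26, -1.10], [0.57, 0.28], [3.42, 1.66]] + [[0.0, -0.0], [0.0, -0.01], [0.00, -0.00]]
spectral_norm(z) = 4.60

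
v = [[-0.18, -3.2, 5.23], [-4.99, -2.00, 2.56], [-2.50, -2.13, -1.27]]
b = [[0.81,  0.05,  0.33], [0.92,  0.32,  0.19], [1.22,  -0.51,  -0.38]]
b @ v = [[-1.22,-3.39,3.95], [-2.24,-3.99,5.39], [3.28,-2.07,5.56]]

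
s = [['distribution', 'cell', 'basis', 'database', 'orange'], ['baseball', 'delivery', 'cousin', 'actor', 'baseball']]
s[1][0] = 'baseball'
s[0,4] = 'orange'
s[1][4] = 'baseball'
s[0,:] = ['distribution', 'cell', 'basis', 'database', 'orange']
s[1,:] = ['baseball', 'delivery', 'cousin', 'actor', 'baseball']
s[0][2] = 'basis'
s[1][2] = 'cousin'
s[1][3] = 'actor'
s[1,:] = ['baseball', 'delivery', 'cousin', 'actor', 'baseball']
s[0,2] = 'basis'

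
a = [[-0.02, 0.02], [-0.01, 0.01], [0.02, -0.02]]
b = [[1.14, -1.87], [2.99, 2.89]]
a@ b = [[0.04, 0.10], [0.02, 0.05], [-0.04, -0.10]]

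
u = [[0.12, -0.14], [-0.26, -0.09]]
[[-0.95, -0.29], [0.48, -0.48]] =u @ [[-3.23, 0.85], [3.99, 2.83]]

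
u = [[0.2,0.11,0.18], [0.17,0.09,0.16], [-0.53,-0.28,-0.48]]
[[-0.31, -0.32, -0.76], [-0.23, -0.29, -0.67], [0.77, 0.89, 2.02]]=u @ [[-2.29, -2.71, 0.97], [-2.64, 3.68, -1.81], [2.46, -1.01, -4.22]]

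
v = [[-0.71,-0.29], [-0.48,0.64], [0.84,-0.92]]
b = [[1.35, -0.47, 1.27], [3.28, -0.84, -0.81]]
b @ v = [[0.33, -1.86], [-2.61, -0.74]]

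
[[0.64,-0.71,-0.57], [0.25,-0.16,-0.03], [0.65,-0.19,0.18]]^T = [[0.64, 0.25, 0.65], [-0.71, -0.16, -0.19], [-0.57, -0.03, 0.18]]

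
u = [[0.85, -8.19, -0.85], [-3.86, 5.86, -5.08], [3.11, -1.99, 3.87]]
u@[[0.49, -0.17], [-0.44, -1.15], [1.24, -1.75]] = [[2.97, 10.76], [-10.77, 2.81], [7.2, -5.01]]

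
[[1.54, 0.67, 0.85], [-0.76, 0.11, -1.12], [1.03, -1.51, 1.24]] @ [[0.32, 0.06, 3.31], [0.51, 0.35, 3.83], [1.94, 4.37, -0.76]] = [[2.48,4.04,7.02],  [-2.36,-4.90,-1.24],  [1.97,4.95,-3.32]]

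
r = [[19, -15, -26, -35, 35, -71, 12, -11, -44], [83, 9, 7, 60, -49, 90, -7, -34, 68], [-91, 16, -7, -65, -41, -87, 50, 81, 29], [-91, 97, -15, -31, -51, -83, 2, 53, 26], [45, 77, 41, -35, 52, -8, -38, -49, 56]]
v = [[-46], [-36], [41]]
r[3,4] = -51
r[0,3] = -35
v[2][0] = 41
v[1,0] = -36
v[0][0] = -46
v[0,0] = -46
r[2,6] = 50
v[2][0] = 41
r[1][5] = 90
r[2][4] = -41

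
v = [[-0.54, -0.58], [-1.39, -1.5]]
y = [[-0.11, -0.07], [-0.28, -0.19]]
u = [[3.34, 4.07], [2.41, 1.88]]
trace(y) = -0.30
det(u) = -3.53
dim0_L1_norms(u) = [5.75, 5.95]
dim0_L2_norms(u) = [4.12, 4.48]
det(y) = 0.00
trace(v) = -2.04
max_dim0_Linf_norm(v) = 1.5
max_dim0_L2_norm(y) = 0.3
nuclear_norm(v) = 2.19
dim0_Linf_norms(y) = [0.28, 0.19]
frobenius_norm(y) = 0.36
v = y @ u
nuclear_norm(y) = 0.37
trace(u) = 5.22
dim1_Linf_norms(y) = [0.11, 0.28]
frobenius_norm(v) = 2.19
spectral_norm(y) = 0.36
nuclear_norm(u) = 6.64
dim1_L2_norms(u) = [5.27, 3.06]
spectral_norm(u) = 6.06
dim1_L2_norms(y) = [0.13, 0.34]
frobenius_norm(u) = 6.09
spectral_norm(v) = 2.19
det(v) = 0.00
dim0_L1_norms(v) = [1.93, 2.08]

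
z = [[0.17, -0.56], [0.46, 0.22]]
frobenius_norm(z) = 0.78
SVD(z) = [[-0.92,0.40], [0.40,0.92]] @ diag([0.6019099411335337, 0.49010654225854416]) @ [[0.05, 1.00], [1.00, -0.05]]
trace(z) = 0.39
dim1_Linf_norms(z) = [0.56, 0.46]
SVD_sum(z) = [[-0.03, -0.55],  [0.01, 0.24]] + [[0.20, -0.01], [0.45, -0.02]]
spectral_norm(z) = 0.60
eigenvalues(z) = [(0.2+0.51j), (0.2-0.51j)]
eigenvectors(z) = [[(0.74+0j),(0.74-0j)], [-0.03-0.67j,-0.03+0.67j]]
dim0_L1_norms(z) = [0.63, 0.78]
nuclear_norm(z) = 1.09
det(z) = 0.30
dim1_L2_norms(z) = [0.59, 0.51]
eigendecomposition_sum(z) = [[(0.09+0.26j), -0.28+0.11j], [0.23-0.09j, (0.11+0.25j)]] + [[(0.09-0.26j),(-0.28-0.11j)], [(0.23+0.09j),(0.11-0.25j)]]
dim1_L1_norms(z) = [0.73, 0.68]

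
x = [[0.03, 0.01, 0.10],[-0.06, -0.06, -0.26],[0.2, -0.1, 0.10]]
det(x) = 0.000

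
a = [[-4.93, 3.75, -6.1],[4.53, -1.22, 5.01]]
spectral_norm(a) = 10.98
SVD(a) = [[-0.79,0.62], [0.62,0.79]] @ diag([10.979472459497874, 1.4621848416420211]) @ [[0.61,-0.34,0.72], [0.36,0.92,0.13]]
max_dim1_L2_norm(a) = 8.69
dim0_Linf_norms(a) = [4.93, 3.75, 6.1]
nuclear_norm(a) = 12.44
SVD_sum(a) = [[-5.26,2.92,-6.21], [4.11,-2.28,4.86]] + [[0.33, 0.83, 0.11],[0.42, 1.06, 0.15]]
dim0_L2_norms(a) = [6.7, 3.94, 7.89]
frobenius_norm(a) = 11.08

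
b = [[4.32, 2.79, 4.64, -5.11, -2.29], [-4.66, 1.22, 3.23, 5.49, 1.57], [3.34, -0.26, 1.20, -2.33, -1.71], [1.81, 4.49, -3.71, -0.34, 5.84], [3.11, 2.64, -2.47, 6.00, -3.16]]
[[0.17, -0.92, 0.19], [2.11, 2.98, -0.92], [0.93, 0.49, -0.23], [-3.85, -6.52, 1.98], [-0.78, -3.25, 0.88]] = b @ [[0.38, 0.11, -0.07], [-0.73, -1.08, 0.34], [0.68, 0.82, -0.27], [0.4, 0.33, -0.12], [0.24, 0.22, -0.08]]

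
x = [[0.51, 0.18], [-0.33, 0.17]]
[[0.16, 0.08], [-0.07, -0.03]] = x@[[0.27, 0.13], [0.13, 0.1]]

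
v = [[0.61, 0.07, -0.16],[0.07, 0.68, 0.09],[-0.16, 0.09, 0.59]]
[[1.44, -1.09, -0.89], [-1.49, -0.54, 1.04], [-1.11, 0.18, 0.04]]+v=[[2.05, -1.02, -1.05], [-1.42, 0.14, 1.13], [-1.27, 0.27, 0.63]]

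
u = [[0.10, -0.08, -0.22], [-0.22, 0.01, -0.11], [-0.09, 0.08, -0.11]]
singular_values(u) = [0.29, 0.25, 0.08]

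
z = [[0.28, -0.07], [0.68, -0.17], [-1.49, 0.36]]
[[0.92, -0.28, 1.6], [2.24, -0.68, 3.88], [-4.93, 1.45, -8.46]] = z@[[3.61, -0.15, 5.06], [1.25, 3.4, -2.57]]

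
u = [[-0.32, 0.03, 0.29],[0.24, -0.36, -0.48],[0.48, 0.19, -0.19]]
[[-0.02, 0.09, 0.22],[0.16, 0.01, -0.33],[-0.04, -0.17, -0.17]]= u @ [[0.42, -0.13, -0.04], [-0.78, -0.37, -0.08], [0.47, 0.2, 0.72]]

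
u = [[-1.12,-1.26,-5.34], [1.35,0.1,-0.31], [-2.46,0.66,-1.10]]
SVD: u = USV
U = [[-0.96,-0.27,-0.12], [0.03,-0.49,0.87], [-0.29,0.83,0.47]]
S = [5.81, 2.63, 0.59]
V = [[0.31, 0.18, 0.93], [-0.92, 0.32, 0.25], [0.25, 0.93, -0.26]]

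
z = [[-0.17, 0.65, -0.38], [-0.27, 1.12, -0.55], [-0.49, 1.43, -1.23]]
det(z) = -0.00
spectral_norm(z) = 2.44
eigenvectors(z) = [[0.23, 0.96, -0.4], [0.28, 0.10, -0.78], [0.93, -0.26, -0.49]]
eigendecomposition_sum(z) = [[-0.1, 0.22, -0.27], [-0.12, 0.27, -0.33], [-0.39, 0.89, -1.09]] + [[0.00, -0.00, -0.00], [0.00, -0.00, -0.00], [-0.00, 0.00, 0.0]] + [[-0.08, 0.43, -0.11],[-0.15, 0.85, -0.22],[-0.1, 0.54, -0.14]]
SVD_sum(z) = [[-0.18, 0.61, -0.44], [-0.3, 0.99, -0.71], [-0.46, 1.53, -1.10]] + [[0.01, 0.04, 0.06], [0.03, 0.13, 0.16], [-0.03, -0.10, -0.13]] + [[0.0, 0.00, -0.00], [-0.0, -0.0, 0.0], [-0.0, -0.0, 0.00]]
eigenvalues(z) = [-0.92, 0.0, 0.63]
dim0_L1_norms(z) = [0.93, 3.2, 2.16]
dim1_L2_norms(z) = [0.77, 1.28, 1.95]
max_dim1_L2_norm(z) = 1.95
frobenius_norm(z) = 2.45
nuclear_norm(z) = 2.72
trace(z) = -0.28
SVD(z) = [[-0.32,-0.26,-0.91], [-0.52,-0.76,0.4], [-0.8,0.6,0.1]] @ diag([2.438591900525613, 0.27705689651848353, 0.0030031287724806076]) @ [[0.24, -0.79, 0.57], [-0.15, -0.61, -0.78], [-0.96, -0.1, 0.27]]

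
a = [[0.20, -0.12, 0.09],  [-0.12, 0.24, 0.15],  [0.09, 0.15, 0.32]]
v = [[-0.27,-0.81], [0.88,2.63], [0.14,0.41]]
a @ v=[[-0.15, -0.44], [0.26, 0.79], [0.15, 0.45]]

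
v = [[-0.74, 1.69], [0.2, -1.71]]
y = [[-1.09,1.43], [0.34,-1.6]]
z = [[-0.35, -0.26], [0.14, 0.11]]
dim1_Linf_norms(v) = [1.69, 1.71]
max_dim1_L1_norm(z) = 0.61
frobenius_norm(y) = 2.43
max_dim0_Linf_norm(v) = 1.71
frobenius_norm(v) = 2.52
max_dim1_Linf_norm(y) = 1.6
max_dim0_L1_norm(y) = 3.03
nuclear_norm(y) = 2.90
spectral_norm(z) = 0.47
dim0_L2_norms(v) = [0.77, 2.4]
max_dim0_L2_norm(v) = 2.4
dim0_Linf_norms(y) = [1.09, 1.6]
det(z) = -0.00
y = z + v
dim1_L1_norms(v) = [2.43, 1.91]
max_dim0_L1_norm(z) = 0.49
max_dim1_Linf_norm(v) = 1.71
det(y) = 1.26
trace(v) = -2.45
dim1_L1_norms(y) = [2.52, 1.94]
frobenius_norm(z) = 0.47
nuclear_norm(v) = 2.87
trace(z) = -0.24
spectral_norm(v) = 2.50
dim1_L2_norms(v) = [1.84, 1.72]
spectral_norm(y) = 2.37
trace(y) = -2.69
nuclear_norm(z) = 0.48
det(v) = 0.93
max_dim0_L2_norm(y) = 2.15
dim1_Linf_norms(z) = [0.35, 0.14]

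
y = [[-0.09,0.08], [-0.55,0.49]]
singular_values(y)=[0.75, 0.0]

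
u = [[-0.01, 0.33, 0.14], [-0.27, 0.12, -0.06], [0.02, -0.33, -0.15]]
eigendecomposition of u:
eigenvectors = [[-0.61+0.06j, (-0.61-0.06j), -0.38+0.00j], [(-0.3-0.4j), -0.30+0.40j, (-0.35+0j)], [(0.61+0j), 0.61-0.00j, 0.86+0.00j]]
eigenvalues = [(-0.01+0.22j), (-0.01-0.22j), (-0.03+0j)]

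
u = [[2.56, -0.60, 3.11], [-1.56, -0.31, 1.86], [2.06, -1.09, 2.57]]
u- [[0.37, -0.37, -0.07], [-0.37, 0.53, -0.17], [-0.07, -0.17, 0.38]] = [[2.19, -0.23, 3.18], [-1.19, -0.84, 2.03], [2.13, -0.92, 2.19]]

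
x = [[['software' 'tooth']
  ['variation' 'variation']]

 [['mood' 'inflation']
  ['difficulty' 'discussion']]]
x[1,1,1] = 'discussion'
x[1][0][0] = 'mood'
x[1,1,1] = 'discussion'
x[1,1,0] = 'difficulty'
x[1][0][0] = 'mood'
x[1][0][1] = 'inflation'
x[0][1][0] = 'variation'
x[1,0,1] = 'inflation'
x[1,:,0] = ['mood', 'difficulty']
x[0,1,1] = 'variation'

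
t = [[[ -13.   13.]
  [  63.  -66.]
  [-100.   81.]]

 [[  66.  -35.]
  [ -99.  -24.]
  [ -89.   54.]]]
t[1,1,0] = -99.0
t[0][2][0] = -100.0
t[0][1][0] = 63.0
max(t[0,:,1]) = 81.0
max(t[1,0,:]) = 66.0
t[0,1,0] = 63.0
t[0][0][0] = -13.0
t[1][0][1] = -35.0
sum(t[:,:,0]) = -172.0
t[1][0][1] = -35.0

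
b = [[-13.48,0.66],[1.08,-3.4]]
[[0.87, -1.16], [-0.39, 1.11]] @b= [[-12.98,4.52], [6.46,-4.03]]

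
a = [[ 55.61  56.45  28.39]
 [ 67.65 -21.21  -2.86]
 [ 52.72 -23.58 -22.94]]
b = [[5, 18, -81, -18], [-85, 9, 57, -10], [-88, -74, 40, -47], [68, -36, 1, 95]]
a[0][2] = 28.39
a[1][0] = 67.65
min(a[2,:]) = -23.58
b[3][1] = -36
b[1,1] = 9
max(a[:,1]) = 56.45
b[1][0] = -85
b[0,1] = 18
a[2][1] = -23.58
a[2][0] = 52.72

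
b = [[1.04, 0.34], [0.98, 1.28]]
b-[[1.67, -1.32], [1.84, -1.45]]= [[-0.63, 1.66], [-0.86, 2.73]]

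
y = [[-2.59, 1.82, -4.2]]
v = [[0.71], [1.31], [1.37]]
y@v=[[-5.21]]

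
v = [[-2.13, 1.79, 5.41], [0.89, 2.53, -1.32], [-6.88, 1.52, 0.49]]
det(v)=110.049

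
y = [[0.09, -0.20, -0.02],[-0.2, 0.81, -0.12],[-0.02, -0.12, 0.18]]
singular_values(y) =[0.88, 0.18, 0.02]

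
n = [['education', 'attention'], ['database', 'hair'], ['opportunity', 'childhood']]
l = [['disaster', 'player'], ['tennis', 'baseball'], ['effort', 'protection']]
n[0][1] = 'attention'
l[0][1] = 'player'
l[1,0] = 'tennis'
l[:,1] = ['player', 'baseball', 'protection']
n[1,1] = 'hair'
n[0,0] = 'education'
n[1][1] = 'hair'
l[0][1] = 'player'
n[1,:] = ['database', 'hair']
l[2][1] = 'protection'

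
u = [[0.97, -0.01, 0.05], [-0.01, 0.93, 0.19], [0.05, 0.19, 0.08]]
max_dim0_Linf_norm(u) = 0.97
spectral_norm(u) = 0.97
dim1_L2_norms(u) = [0.97, 0.95, 0.21]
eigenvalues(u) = [0.04, 0.97, 0.97]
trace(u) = 1.98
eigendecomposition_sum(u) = [[0.0, 0.0, -0.00],[0.0, 0.00, -0.01],[-0.0, -0.01, 0.03]] + [[0.9, 0.23, 0.1], [0.23, 0.06, 0.03], [0.10, 0.03, 0.01]] + [[0.07,  -0.24,  -0.05], [-0.24,  0.87,  0.17], [-0.05,  0.17,  0.03]]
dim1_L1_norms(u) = [1.03, 1.13, 0.32]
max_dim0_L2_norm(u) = 0.97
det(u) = 0.03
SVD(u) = [[-0.96, 0.26, -0.05], [-0.24, -0.95, -0.21], [-0.11, -0.19, 0.98]] @ diag([0.9729607307758188, 0.9703618839257095, 0.03667738529847169]) @ [[-0.96, -0.24, -0.11], [0.26, -0.95, -0.19], [-0.05, -0.21, 0.98]]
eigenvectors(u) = [[-0.05, -0.96, -0.26], [-0.21, -0.24, 0.95], [0.98, -0.11, 0.19]]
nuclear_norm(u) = 1.98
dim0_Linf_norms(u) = [0.97, 0.93, 0.19]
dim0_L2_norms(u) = [0.97, 0.95, 0.21]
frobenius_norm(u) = 1.37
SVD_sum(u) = [[0.90, 0.23, 0.10], [0.23, 0.06, 0.03], [0.10, 0.03, 0.01]] + [[0.07, -0.24, -0.05], [-0.24, 0.87, 0.17], [-0.05, 0.17, 0.03]] + [[0.0, 0.00, -0.0],[0.0, 0.00, -0.01],[-0.00, -0.01, 0.03]]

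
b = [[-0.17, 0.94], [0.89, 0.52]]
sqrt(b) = [[0.35+0.61j, 0.52-0.43j], [0.49-0.41j, (0.73+0.29j)]]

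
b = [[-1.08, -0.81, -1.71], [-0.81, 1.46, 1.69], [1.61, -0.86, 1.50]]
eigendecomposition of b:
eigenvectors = [[(-0.78+0j),(-0.27-0.23j),(-0.27+0.23j)], [-0.52+0.00j,0.69+0.00j,(0.69-0j)], [(0.34+0j),-0.17+0.61j,(-0.17-0.61j)]]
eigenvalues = [(-0.87+0j), (1.38+1.75j), (1.38-1.75j)]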